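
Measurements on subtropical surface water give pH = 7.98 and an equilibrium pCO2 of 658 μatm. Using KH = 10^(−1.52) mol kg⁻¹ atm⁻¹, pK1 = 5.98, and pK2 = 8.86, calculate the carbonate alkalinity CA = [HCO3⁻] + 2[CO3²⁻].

CA = 2.51 mmol/kg

[CO2*] = KH · pCO2 = 10^(−1.52) × 658×10^-6 = 1.987×10^-5 mol/kg
α₀ = 1/(1 + K1/[H⁺] + K1K2/[H⁺]²) = 1/(1 + 10^+2.00 + 10^+1.12) = 0.008758
DIC = [CO2*]/α₀ = 1.987×10^-5 / 0.008758 = 2.269 mmol/kg
CA = (α₁ + 2α₂)·DIC = (0.8758 + 2×0.1155) × 2.269 = 2.51 mmol/kg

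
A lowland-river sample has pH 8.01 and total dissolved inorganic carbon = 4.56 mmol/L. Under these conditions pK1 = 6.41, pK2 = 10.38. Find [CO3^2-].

α₂ = 1 / (1 + [H⁺]/K2 + [H⁺]²/(K1K2)) = 1 / (1 + 10^+2.37 + 10^+0.77)
   = 1 / (1 + 234.42 + 5.8884) = 1/241.31 = 0.004144
[CO3²⁻] = α₂ × DIC = 0.004144 × 4.56 = 0.0189 mmol/L = 18.9 μmol/L

[CO3²⁻] = 18.9 μmol/L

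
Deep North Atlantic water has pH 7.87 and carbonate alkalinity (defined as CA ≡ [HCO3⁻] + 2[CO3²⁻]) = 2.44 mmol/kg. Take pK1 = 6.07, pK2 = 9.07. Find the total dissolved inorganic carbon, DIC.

CA = [HCO3⁻] + 2[CO3²⁻] = (α₁ + 2α₂)·DIC
At pH 7.87: [H⁺]/K1 = 10^-1.80 = 0.015849, K2/[H⁺] = 10^-1.20 = 0.063096
α₁ = 1/(1 + 0.015849 + 0.063096) = 1/1.0789 = 0.9268; α₂ = α₁·K2/[H⁺] = 0.05848
α₁ + 2α₂ = 1.0438
DIC = CA / (α₁ + 2α₂) = 2.44 / 1.0438 = 2.34 mmol/kg

DIC = 2.34 mmol/kg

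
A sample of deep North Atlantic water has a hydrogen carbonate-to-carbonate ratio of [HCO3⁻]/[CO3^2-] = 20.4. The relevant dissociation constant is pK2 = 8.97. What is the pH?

From K2 = [H⁺][CO3^2-]/[HCO3⁻]:  pH = pK2 − log₁₀([HCO3⁻]/[CO3^2-])
log₁₀(20.4) = +1.310
pH = 8.97 − (+1.310) = 7.66

pH = 7.66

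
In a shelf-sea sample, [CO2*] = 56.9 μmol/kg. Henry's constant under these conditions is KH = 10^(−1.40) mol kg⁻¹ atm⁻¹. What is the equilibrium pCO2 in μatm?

KH = 10^(−1.40) = 3.981×10^-2 mol kg⁻¹ atm⁻¹
pCO2 = [CO2*]/KH = 56.9×10^-6 / 3.981×10^-2 = 1.43×10^-3 atm = 1430 μatm

pCO2 = 1430 μatm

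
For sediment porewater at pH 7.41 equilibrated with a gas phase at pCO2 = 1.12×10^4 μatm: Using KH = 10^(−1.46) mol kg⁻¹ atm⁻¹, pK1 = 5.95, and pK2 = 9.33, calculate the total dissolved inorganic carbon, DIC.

[CO2*] = KH · pCO2 = 10^(−1.46) × 1.12×10^4×10^-6 = 3.883×10^-4 mol/kg
α₀ = 1/(1 + K1/[H⁺] + K1K2/[H⁺]²) = 1/(1 + 10^+1.46 + 10^-0.46) = 0.03313
DIC = [CO2*]/α₀ = 3.883×10^-4 / 0.03313 = 11.7 mmol/kg

DIC = 11.7 mmol/kg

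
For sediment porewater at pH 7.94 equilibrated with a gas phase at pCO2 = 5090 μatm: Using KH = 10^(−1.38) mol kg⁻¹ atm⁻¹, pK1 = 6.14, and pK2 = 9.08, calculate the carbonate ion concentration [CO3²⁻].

[CO3²⁻] = 0.970 mmol/kg

[CO2*] = KH · pCO2 = 10^(−1.38) × 5090×10^-6 = 2.122×10^-4 mol/kg
α₀ = 1/(1 + K1/[H⁺] + K1K2/[H⁺]²) = 1/(1 + 10^+1.80 + 10^+0.66) = 0.01456
DIC = [CO2*]/α₀ = 2.122×10^-4 / 0.01456 = 14.57 mmol/kg
[CO3²⁻] = α₂·DIC; α₂ = 0.06657, so [CO3²⁻] = 0.06657 × 14.57 = 0.970 mmol/kg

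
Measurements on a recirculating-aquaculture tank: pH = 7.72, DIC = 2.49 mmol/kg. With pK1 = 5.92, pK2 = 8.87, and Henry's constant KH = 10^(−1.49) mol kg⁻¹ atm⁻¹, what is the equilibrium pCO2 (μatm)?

pCO2 = 1120 μatm

α₀ = 1 / (1 + K1/[H⁺] + K1K2/[H⁺]²) = 1 / (1 + 10^+1.80 + 10^+0.65)
   = 1 / (1 + 63.096 + 4.4668) = 1/68.563 = 0.01459
[CO2*] = α₀ × DIC = 0.01459 × 2.49 = 0.03632 mmol/kg
pCO2 = [CO2*]/KH = 3.632×10^-5 / 3.236×10^-2 = 1120 μatm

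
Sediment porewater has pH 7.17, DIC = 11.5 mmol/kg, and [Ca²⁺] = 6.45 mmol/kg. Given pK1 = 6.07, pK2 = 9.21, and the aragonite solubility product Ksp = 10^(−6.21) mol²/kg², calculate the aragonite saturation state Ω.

Ω = 1.01

α₂ = 1 / (1 + [H⁺]/K2 + [H⁺]²/(K1K2)) = 1 / (1 + 10^+2.04 + 10^+0.94)
   = 1 / (1 + 109.65 + 8.7096) = 1/119.36 = 0.008378
[CO3²⁻] = α₂ × DIC = 0.008378 × 11.5 = 0.09635 mmol/kg
Ksp = 10^(−6.21) = 6.166×10^-7
Ω = [Ca²⁺][CO3²⁻]/Ksp = (6.45×10^-3)(9.635×10^-5) / 6.166×10^-7 = 1.01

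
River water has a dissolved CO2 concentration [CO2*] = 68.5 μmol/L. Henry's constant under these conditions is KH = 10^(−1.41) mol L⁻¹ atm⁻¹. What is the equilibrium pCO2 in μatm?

KH = 10^(−1.41) = 3.890×10^-2 mol L⁻¹ atm⁻¹
pCO2 = [CO2*]/KH = 68.5×10^-6 / 3.890×10^-2 = 1.76×10^-3 atm = 1760 μatm

pCO2 = 1760 μatm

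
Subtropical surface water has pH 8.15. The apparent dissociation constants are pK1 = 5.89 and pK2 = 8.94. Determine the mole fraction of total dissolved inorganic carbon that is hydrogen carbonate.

α₁ = 0.856

α₁ = 1 / (1 + [H⁺]/K1 + K2/[H⁺]) = 1 / (1 + 10^-2.26 + 10^-0.79)
   = 1 / (1 + 0.0054954 + 0.16218) = 1/1.1677 = 0.8564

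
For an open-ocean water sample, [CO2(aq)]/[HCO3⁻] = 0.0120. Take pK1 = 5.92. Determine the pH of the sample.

pH = 7.84

From K1 = [H⁺][HCO3⁻]/[CO2(aq)]:  pH = pK1 − log₁₀([CO2(aq)]/[HCO3⁻])
log₁₀(0.0120) = -1.921
pH = 5.92 − (-1.921) = 7.84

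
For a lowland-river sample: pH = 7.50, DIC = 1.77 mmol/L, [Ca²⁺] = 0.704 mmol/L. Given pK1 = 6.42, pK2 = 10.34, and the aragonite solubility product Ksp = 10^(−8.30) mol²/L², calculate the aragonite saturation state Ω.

α₂ = 1 / (1 + [H⁺]/K2 + [H⁺]²/(K1K2)) = 1 / (1 + 10^+2.84 + 10^+1.76)
   = 1 / (1 + 691.83 + 57.544) = 1/750.37 = 0.001333
[CO3²⁻] = α₂ × DIC = 0.001333 × 1.77 = 0.002359 mmol/L = 2.359 μmol/L
Ksp = 10^(−8.30) = 5.012×10^-9
Ω = [Ca²⁺][CO3²⁻]/Ksp = (0.704×10^-3)(2.359×10^-6) / 5.012×10^-9 = 0.331

Ω = 0.331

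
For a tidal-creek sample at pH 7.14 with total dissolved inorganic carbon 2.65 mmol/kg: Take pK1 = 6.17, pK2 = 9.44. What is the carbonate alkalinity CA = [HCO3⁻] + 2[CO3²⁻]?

CA = 2.41 mmol/kg

CA = [HCO3⁻] + 2[CO3²⁻] = (α₁ + 2α₂)·DIC
At pH 7.14: [H⁺]/K1 = 10^-0.97 = 0.10715, K2/[H⁺] = 10^-2.30 = 0.0050119
α₁ = 1/(1 + 0.10715 + 0.0050119) = 1/1.1122 = 0.8991; α₂ = α₁·K2/[H⁺] = 0.004506
α₁ + 2α₂ = 0.9082
CA = 0.9082 × 2.65 = 2.41 mmol/kg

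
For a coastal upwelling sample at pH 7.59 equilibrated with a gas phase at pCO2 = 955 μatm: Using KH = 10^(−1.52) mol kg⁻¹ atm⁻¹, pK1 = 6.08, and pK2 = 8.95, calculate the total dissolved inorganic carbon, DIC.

DIC = 1.00 mmol/kg

[CO2*] = KH · pCO2 = 10^(−1.52) × 955×10^-6 = 2.884×10^-5 mol/kg
α₀ = 1/(1 + K1/[H⁺] + K1K2/[H⁺]²) = 1/(1 + 10^+1.51 + 10^+0.15) = 0.02876
DIC = [CO2*]/α₀ = 2.884×10^-5 / 0.02876 = 1.00 mmol/kg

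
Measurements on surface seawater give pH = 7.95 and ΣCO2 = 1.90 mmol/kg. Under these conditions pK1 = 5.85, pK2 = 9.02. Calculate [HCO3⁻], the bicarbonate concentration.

α₁ = 1 / (1 + [H⁺]/K1 + K2/[H⁺]) = 1 / (1 + 10^-2.10 + 10^-1.07)
   = 1 / (1 + 0.0079433 + 0.085114) = 1/1.0931 = 0.9149
[HCO3⁻] = α₁ × DIC = 0.9149 × 1.90 = 1.74 mmol/kg

[HCO3⁻] = 1.74 mmol/kg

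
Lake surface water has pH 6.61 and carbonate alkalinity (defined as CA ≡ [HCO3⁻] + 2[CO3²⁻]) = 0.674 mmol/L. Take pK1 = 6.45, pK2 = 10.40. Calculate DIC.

DIC = 1.14 mmol/L

CA = [HCO3⁻] + 2[CO3²⁻] = (α₁ + 2α₂)·DIC
At pH 6.61: [H⁺]/K1 = 10^-0.16 = 0.69183, K2/[H⁺] = 10^-3.79 = 0.00016218
α₁ = 1/(1 + 0.69183 + 0.00016218) = 1/1.6920 = 0.5910; α₂ = α₁·K2/[H⁺] = 9.585×10^-5
α₁ + 2α₂ = 0.5912
DIC = CA / (α₁ + 2α₂) = 0.674 / 0.5912 = 1.14 mmol/L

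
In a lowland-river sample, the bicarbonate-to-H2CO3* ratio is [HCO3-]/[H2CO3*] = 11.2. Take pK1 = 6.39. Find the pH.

From K1 = [H⁺][HCO3-]/[H2CO3*]:  pH = pK1 + log₁₀([HCO3-]/[H2CO3*])
log₁₀(11.2) = +1.049
pH = 6.39 + (+1.049) = 7.44

pH = 7.44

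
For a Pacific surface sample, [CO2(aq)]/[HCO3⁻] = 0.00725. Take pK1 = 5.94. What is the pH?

pH = 8.08

From K1 = [H⁺][HCO3⁻]/[CO2(aq)]:  pH = pK1 − log₁₀([CO2(aq)]/[HCO3⁻])
log₁₀(0.00725) = -2.140
pH = 5.94 − (-2.140) = 8.08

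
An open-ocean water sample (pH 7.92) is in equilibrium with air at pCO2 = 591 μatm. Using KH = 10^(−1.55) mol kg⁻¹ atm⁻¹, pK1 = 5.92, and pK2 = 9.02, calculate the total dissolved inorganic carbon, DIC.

[CO2*] = KH · pCO2 = 10^(−1.55) × 591×10^-6 = 1.666×10^-5 mol/kg
α₀ = 1/(1 + K1/[H⁺] + K1K2/[H⁺]²) = 1/(1 + 10^+2.00 + 10^+0.90) = 0.009179
DIC = [CO2*]/α₀ = 1.666×10^-5 / 0.009179 = 1.81 mmol/kg

DIC = 1.81 mmol/kg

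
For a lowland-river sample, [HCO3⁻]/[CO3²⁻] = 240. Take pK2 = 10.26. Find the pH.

pH = 7.88

From K2 = [H⁺][CO3²⁻]/[HCO3⁻]:  pH = pK2 − log₁₀([HCO3⁻]/[CO3²⁻])
log₁₀(240) = +2.380
pH = 10.26 − (+2.380) = 7.88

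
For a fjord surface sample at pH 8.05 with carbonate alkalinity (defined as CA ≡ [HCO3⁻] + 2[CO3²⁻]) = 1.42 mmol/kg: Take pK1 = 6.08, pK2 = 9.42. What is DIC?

CA = [HCO3⁻] + 2[CO3²⁻] = (α₁ + 2α₂)·DIC
At pH 8.05: [H⁺]/K1 = 10^-1.97 = 0.010715, K2/[H⁺] = 10^-1.37 = 0.042658
α₁ = 1/(1 + 0.010715 + 0.042658) = 1/1.0534 = 0.9493; α₂ = α₁·K2/[H⁺] = 0.04050
α₁ + 2α₂ = 1.0303
DIC = CA / (α₁ + 2α₂) = 1.42 / 1.0303 = 1.38 mmol/kg

DIC = 1.38 mmol/kg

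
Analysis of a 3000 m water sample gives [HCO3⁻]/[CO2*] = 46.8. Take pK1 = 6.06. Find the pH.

pH = 7.73

From K1 = [H⁺][HCO3⁻]/[CO2*]:  pH = pK1 + log₁₀([HCO3⁻]/[CO2*])
log₁₀(46.8) = +1.670
pH = 6.06 + (+1.670) = 7.73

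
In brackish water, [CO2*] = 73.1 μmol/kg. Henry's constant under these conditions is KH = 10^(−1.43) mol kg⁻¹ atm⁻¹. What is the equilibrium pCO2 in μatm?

KH = 10^(−1.43) = 3.715×10^-2 mol kg⁻¹ atm⁻¹
pCO2 = [CO2*]/KH = 73.1×10^-6 / 3.715×10^-2 = 1.97×10^-3 atm = 1970 μatm

pCO2 = 1970 μatm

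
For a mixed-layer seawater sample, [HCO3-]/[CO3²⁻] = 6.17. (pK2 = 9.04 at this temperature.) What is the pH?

pH = 8.25

From K2 = [H⁺][CO3²⁻]/[HCO3-]:  pH = pK2 − log₁₀([HCO3-]/[CO3²⁻])
log₁₀(6.17) = +0.790
pH = 9.04 − (+0.790) = 8.25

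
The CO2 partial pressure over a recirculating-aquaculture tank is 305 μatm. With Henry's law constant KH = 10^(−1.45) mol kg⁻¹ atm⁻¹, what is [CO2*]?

[CO2*] = 10.8 μmol/kg

KH = 10^(−1.45) = 3.548×10^-2 mol kg⁻¹ atm⁻¹
[CO2*] = KH · pCO2 = 3.548×10^-2 × 305×10^-6 atm = 1.08×10^-5 mol/kg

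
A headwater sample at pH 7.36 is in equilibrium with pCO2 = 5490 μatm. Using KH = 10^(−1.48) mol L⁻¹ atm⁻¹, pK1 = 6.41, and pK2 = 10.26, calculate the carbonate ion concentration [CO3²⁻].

[CO2*] = KH · pCO2 = 10^(−1.48) × 5490×10^-6 = 1.818×10^-4 mol/L
α₀ = 1/(1 + K1/[H⁺] + K1K2/[H⁺]²) = 1/(1 + 10^+0.95 + 10^-1.95) = 0.1008
DIC = [CO2*]/α₀ = 1.818×10^-4 / 0.1008 = 1.804 mmol/L
[CO3²⁻] = α₂·DIC; α₂ = 0.001131, so [CO3²⁻] = 0.001131 × 1.804 = 0.00204 mmol/L = 2.04 μmol/L

[CO3²⁻] = 2.04 μmol/L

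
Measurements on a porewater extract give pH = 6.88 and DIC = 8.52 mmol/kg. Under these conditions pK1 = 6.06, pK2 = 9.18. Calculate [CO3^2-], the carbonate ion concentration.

α₂ = 1 / (1 + [H⁺]/K2 + [H⁺]²/(K1K2)) = 1 / (1 + 10^+2.30 + 10^+1.48)
   = 1 / (1 + 199.53 + 30.200) = 1/230.73 = 0.004334
[CO3²⁻] = α₂ × DIC = 0.004334 × 8.52 = 0.0369 mmol/kg

[CO3²⁻] = 0.0369 mmol/kg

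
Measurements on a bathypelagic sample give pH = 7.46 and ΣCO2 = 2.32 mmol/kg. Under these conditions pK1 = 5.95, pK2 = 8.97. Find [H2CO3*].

α₀ = 1 / (1 + K1/[H⁺] + K1K2/[H⁺]²) = 1 / (1 + 10^+1.51 + 10^-0.00)
   = 1 / (1 + 32.359 + 1.0000) = 1/34.359 = 0.02910
[CO2*] = α₀ × DIC = 0.02910 × 2.32 = 0.0675 mmol/kg

[CO2*] = 0.0675 mmol/kg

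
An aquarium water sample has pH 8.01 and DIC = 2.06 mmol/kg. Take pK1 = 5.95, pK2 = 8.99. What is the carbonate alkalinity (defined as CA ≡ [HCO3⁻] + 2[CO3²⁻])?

CA = 2.24 mmol/kg

CA = [HCO3⁻] + 2[CO3²⁻] = (α₁ + 2α₂)·DIC
At pH 8.01: [H⁺]/K1 = 10^-2.06 = 0.0087096, K2/[H⁺] = 10^-0.98 = 0.10471
α₁ = 1/(1 + 0.0087096 + 0.10471) = 1/1.1134 = 0.8981; α₂ = α₁·K2/[H⁺] = 0.09405
α₁ + 2α₂ = 1.0862
CA = 1.0862 × 2.06 = 2.24 mmol/kg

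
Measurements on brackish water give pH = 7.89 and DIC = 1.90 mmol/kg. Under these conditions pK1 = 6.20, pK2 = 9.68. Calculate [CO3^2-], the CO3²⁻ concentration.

[CO3²⁻] = 0.0297 mmol/kg

α₂ = 1 / (1 + [H⁺]/K2 + [H⁺]²/(K1K2)) = 1 / (1 + 10^+1.79 + 10^+0.10)
   = 1 / (1 + 61.660 + 1.2589) = 1/63.918 = 0.01564
[CO3²⁻] = α₂ × DIC = 0.01564 × 1.90 = 0.0297 mmol/kg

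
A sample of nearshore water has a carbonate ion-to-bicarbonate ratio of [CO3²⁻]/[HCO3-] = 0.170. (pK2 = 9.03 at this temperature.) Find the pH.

pH = 8.26

From K2 = [H⁺][CO3²⁻]/[HCO3-]:  pH = pK2 + log₁₀([CO3²⁻]/[HCO3-])
log₁₀(0.170) = -0.770
pH = 9.03 + (-0.770) = 8.26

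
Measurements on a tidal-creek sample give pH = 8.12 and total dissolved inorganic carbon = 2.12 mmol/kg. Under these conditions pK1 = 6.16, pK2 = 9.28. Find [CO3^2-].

α₂ = 1 / (1 + [H⁺]/K2 + [H⁺]²/(K1K2)) = 1 / (1 + 10^+1.16 + 10^-0.80)
   = 1 / (1 + 14.454 + 0.15849) = 1/15.613 = 0.06405
[CO3²⁻] = α₂ × DIC = 0.06405 × 2.12 = 0.136 mmol/kg

[CO3²⁻] = 0.136 mmol/kg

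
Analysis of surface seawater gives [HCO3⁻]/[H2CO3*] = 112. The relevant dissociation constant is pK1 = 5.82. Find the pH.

From K1 = [H⁺][HCO3⁻]/[H2CO3*]:  pH = pK1 + log₁₀([HCO3⁻]/[H2CO3*])
log₁₀(112) = +2.049
pH = 5.82 + (+2.049) = 7.87

pH = 7.87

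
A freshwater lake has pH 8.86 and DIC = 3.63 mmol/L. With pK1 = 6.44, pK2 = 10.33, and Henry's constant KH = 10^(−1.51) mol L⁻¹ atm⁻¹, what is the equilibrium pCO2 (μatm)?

pCO2 = 430 μatm

α₀ = 1 / (1 + K1/[H⁺] + K1K2/[H⁺]²) = 1 / (1 + 10^+2.42 + 10^+0.95)
   = 1 / (1 + 263.03 + 8.9125) = 1/272.94 = 0.003664
[CO2*] = α₀ × DIC = 0.003664 × 3.63 = 0.01330 mmol/L = 13.30 μmol/L
pCO2 = [CO2*]/KH = 1.330×10^-5 / 3.090×10^-2 = 430 μatm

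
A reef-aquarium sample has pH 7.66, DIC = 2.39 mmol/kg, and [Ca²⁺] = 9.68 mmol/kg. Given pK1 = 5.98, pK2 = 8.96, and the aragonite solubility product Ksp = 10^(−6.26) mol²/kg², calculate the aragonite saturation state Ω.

α₂ = 1 / (1 + [H⁺]/K2 + [H⁺]²/(K1K2)) = 1 / (1 + 10^+1.30 + 10^-0.38)
   = 1 / (1 + 19.953 + 0.41687) = 1/21.369 = 0.04680
[CO3²⁻] = α₂ × DIC = 0.04680 × 2.39 = 0.1118 mmol/kg
Ksp = 10^(−6.26) = 5.495×10^-7
Ω = [Ca²⁺][CO3²⁻]/Ksp = (9.68×10^-3)(1.118×10^-4) / 5.495×10^-7 = 1.97

Ω = 1.97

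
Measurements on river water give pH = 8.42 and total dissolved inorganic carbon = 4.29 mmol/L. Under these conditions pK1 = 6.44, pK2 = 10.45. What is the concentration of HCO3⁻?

[HCO3⁻] = 4.21 mmol/L

α₁ = 1 / (1 + [H⁺]/K1 + K2/[H⁺]) = 1 / (1 + 10^-1.98 + 10^-2.03)
   = 1 / (1 + 0.010471 + 0.0093325) = 1/1.0198 = 0.9806
[HCO3⁻] = α₁ × DIC = 0.9806 × 4.29 = 4.21 mmol/L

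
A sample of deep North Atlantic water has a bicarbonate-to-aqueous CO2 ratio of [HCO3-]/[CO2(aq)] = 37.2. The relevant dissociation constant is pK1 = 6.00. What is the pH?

From K1 = [H⁺][HCO3-]/[CO2(aq)]:  pH = pK1 + log₁₀([HCO3-]/[CO2(aq)])
log₁₀(37.2) = +1.571
pH = 6.00 + (+1.571) = 7.57

pH = 7.57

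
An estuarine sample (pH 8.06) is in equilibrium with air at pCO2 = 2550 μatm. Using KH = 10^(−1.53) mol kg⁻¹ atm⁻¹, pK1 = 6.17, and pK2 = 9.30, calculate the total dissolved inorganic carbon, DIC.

DIC = 6.25 mmol/kg

[CO2*] = KH · pCO2 = 10^(−1.53) × 2550×10^-6 = 7.526×10^-5 mol/kg
α₀ = 1/(1 + K1/[H⁺] + K1K2/[H⁺]²) = 1/(1 + 10^+1.89 + 10^+0.65) = 0.01203
DIC = [CO2*]/α₀ = 7.526×10^-5 / 0.01203 = 6.25 mmol/kg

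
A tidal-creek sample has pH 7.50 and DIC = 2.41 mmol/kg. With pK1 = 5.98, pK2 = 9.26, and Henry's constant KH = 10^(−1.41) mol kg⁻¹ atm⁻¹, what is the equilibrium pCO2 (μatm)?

α₀ = 1 / (1 + K1/[H⁺] + K1K2/[H⁺]²) = 1 / (1 + 10^+1.52 + 10^-0.24)
   = 1 / (1 + 33.113 + 0.57544) = 1/34.689 = 0.02883
[CO2*] = α₀ × DIC = 0.02883 × 2.41 = 0.06948 mmol/kg
pCO2 = [CO2*]/KH = 6.948×10^-5 / 3.890×10^-2 = 1790 μatm

pCO2 = 1790 μatm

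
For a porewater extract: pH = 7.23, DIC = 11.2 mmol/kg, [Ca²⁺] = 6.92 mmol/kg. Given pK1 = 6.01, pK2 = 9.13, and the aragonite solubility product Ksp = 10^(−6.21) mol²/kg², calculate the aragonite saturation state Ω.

α₂ = 1 / (1 + [H⁺]/K2 + [H⁺]²/(K1K2)) = 1 / (1 + 10^+1.90 + 10^+0.68)
   = 1 / (1 + 79.433 + 4.7863) = 1/85.219 = 0.01173
[CO3²⁻] = α₂ × DIC = 0.01173 × 11.2 = 0.1314 mmol/kg
Ksp = 10^(−6.21) = 6.166×10^-7
Ω = [Ca²⁺][CO3²⁻]/Ksp = (6.92×10^-3)(1.314×10^-4) / 6.166×10^-7 = 1.47

Ω = 1.47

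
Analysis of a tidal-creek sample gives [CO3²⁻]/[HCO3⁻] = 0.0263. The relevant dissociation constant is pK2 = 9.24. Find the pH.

From K2 = [H⁺][CO3²⁻]/[HCO3⁻]:  pH = pK2 + log₁₀([CO3²⁻]/[HCO3⁻])
log₁₀(0.0263) = -1.580
pH = 9.24 + (-1.580) = 7.66

pH = 7.66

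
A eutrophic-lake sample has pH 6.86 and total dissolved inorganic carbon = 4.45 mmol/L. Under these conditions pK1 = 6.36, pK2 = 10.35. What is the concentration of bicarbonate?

α₁ = 1 / (1 + [H⁺]/K1 + K2/[H⁺]) = 1 / (1 + 10^-0.50 + 10^-3.49)
   = 1 / (1 + 0.31623 + 0.00032359) = 1/1.3166 = 0.7596
[HCO3⁻] = α₁ × DIC = 0.7596 × 4.45 = 3.38 mmol/L

[HCO3⁻] = 3.38 mmol/L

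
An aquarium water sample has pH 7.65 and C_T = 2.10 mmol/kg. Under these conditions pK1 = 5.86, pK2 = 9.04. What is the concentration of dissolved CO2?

[CO2*] = 0.0322 mmol/kg

α₀ = 1 / (1 + K1/[H⁺] + K1K2/[H⁺]²) = 1 / (1 + 10^+1.79 + 10^+0.40)
   = 1 / (1 + 61.660 + 2.5119) = 1/65.171 = 0.01534
[CO2*] = α₀ × DIC = 0.01534 × 2.10 = 0.0322 mmol/kg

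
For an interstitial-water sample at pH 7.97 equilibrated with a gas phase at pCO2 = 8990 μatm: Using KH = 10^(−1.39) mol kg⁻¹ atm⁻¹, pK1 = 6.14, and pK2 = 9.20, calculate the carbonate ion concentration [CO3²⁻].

[CO3²⁻] = 1.46 mmol/kg

[CO2*] = KH · pCO2 = 10^(−1.39) × 8990×10^-6 = 3.662×10^-4 mol/kg
α₀ = 1/(1 + K1/[H⁺] + K1K2/[H⁺]²) = 1/(1 + 10^+1.83 + 10^+0.60) = 0.01378
DIC = [CO2*]/α₀ = 3.662×10^-4 / 0.01378 = 26.58 mmol/kg
[CO3²⁻] = α₂·DIC; α₂ = 0.05484, so [CO3²⁻] = 0.05484 × 26.58 = 1.46 mmol/kg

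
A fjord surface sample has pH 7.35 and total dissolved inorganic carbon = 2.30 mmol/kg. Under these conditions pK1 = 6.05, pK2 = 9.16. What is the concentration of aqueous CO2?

[CO2*] = 0.108 mmol/kg

α₀ = 1 / (1 + K1/[H⁺] + K1K2/[H⁺]²) = 1 / (1 + 10^+1.30 + 10^-0.51)
   = 1 / (1 + 19.953 + 0.30903) = 1/21.262 = 0.04703
[CO2*] = α₀ × DIC = 0.04703 × 2.30 = 0.108 mmol/kg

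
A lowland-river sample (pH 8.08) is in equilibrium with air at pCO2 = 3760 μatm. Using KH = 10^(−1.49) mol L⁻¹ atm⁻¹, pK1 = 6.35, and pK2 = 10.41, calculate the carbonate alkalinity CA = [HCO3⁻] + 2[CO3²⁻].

[CO2*] = KH · pCO2 = 10^(−1.49) × 3760×10^-6 = 1.217×10^-4 mol/L
α₀ = 1/(1 + K1/[H⁺] + K1K2/[H⁺]²) = 1/(1 + 10^+1.73 + 10^-0.60) = 0.01820
DIC = [CO2*]/α₀ = 1.217×10^-4 / 0.01820 = 6.686 mmol/L
CA = (α₁ + 2α₂)·DIC = (0.9772 + 2×0.004571) × 6.686 = 6.60 mmol/L

CA = 6.60 mmol/L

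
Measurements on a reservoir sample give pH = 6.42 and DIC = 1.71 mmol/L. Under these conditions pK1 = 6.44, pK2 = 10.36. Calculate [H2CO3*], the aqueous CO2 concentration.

[CO2*] = 0.875 mmol/L

α₀ = 1 / (1 + K1/[H⁺] + K1K2/[H⁺]²) = 1 / (1 + 10^-0.02 + 10^-3.96)
   = 1 / (1 + 0.95499 + 0.00010965) = 1/1.9551 = 0.5115
[CO2*] = α₀ × DIC = 0.5115 × 1.71 = 0.875 mmol/L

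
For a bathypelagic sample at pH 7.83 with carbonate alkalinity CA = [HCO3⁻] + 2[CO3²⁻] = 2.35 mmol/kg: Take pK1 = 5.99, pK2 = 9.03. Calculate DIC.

CA = [HCO3⁻] + 2[CO3²⁻] = (α₁ + 2α₂)·DIC
At pH 7.83: [H⁺]/K1 = 10^-1.84 = 0.014454, K2/[H⁺] = 10^-1.20 = 0.063096
α₁ = 1/(1 + 0.014454 + 0.063096) = 1/1.0776 = 0.9280; α₂ = α₁·K2/[H⁺] = 0.05855
α₁ + 2α₂ = 1.0451
DIC = CA / (α₁ + 2α₂) = 2.35 / 1.0451 = 2.25 mmol/kg

DIC = 2.25 mmol/kg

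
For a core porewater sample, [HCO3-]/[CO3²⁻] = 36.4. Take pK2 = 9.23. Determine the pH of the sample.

pH = 7.67

From K2 = [H⁺][CO3²⁻]/[HCO3-]:  pH = pK2 − log₁₀([HCO3-]/[CO3²⁻])
log₁₀(36.4) = +1.561
pH = 9.23 − (+1.561) = 7.67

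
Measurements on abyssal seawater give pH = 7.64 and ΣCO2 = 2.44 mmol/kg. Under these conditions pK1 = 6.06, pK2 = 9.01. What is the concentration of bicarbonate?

[HCO3⁻] = 2.28 mmol/kg

α₁ = 1 / (1 + [H⁺]/K1 + K2/[H⁺]) = 1 / (1 + 10^-1.58 + 10^-1.37)
   = 1 / (1 + 0.026303 + 0.042658) = 1/1.0690 = 0.9355
[HCO3⁻] = α₁ × DIC = 0.9355 × 2.44 = 2.28 mmol/kg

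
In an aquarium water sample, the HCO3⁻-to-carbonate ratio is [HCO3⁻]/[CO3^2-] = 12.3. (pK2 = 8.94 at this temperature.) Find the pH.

pH = 7.85

From K2 = [H⁺][CO3^2-]/[HCO3⁻]:  pH = pK2 − log₁₀([HCO3⁻]/[CO3^2-])
log₁₀(12.3) = +1.090
pH = 8.94 − (+1.090) = 7.85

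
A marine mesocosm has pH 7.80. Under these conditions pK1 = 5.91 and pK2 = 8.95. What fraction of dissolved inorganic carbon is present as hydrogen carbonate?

α₁ = 1 / (1 + [H⁺]/K1 + K2/[H⁺]) = 1 / (1 + 10^-1.89 + 10^-1.15)
   = 1 / (1 + 0.012882 + 0.070795) = 1/1.0837 = 0.9228

α₁ = 0.923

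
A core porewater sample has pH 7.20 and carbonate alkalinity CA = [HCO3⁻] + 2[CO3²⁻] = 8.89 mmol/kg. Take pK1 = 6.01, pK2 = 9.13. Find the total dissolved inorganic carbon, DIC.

CA = [HCO3⁻] + 2[CO3²⁻] = (α₁ + 2α₂)·DIC
At pH 7.20: [H⁺]/K1 = 10^-1.19 = 0.064565, K2/[H⁺] = 10^-1.93 = 0.011749
α₁ = 1/(1 + 0.064565 + 0.011749) = 1/1.0763 = 0.9291; α₂ = α₁·K2/[H⁺] = 0.01092
α₁ + 2α₂ = 0.9509
DIC = CA / (α₁ + 2α₂) = 8.89 / 0.9509 = 9.35 mmol/kg

DIC = 9.35 mmol/kg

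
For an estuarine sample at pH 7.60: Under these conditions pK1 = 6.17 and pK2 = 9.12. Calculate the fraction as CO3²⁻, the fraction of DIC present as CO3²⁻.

α₂ = 1 / (1 + [H⁺]/K2 + [H⁺]²/(K1K2)) = 1 / (1 + 10^+1.52 + 10^+0.09)
   = 1 / (1 + 33.113 + 1.2303) = 1/35.343 = 0.02829

α₂ = 0.0283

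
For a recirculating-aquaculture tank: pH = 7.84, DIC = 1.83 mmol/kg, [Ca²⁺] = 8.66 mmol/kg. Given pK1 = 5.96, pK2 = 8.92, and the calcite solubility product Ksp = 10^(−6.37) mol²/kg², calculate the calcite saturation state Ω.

α₂ = 1 / (1 + [H⁺]/K2 + [H⁺]²/(K1K2)) = 1 / (1 + 10^+1.08 + 10^-0.80)
   = 1 / (1 + 12.023 + 0.15849) = 1/13.181 = 0.07587
[CO3²⁻] = α₂ × DIC = 0.07587 × 1.83 = 0.1388 mmol/kg
Ksp = 10^(−6.37) = 4.266×10^-7
Ω = [Ca²⁺][CO3²⁻]/Ksp = (8.66×10^-3)(1.388×10^-4) / 4.266×10^-7 = 2.82

Ω = 2.82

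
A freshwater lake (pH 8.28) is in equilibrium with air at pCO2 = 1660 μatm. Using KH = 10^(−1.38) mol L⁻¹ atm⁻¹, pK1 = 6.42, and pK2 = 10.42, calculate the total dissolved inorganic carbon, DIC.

DIC = 5.12 mmol/L

[CO2*] = KH · pCO2 = 10^(−1.38) × 1660×10^-6 = 6.920×10^-5 mol/L
α₀ = 1/(1 + K1/[H⁺] + K1K2/[H⁺]²) = 1/(1 + 10^+1.86 + 10^-0.28) = 0.01352
DIC = [CO2*]/α₀ = 6.920×10^-5 / 0.01352 = 5.12 mmol/L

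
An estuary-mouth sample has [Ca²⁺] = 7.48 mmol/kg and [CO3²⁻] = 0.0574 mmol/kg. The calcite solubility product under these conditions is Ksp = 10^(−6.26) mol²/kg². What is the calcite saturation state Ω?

Ksp = 10^(−6.26) = 5.495×10^-7
Ω = [Ca²⁺][CO3²⁻]/Ksp = (7.48×10^-3)(0.0574×10^-3) / 5.495×10^-7 = 0.781

Ω = 0.781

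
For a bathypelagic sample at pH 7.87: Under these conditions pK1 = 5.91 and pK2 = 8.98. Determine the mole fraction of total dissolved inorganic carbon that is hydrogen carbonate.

α₁ = 1 / (1 + [H⁺]/K1 + K2/[H⁺]) = 1 / (1 + 10^-1.96 + 10^-1.11)
   = 1 / (1 + 0.010965 + 0.077625) = 1/1.0886 = 0.9186

α₁ = 0.919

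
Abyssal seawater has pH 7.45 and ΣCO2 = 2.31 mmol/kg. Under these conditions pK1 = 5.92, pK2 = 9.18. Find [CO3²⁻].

[CO3²⁻] = 0.0410 mmol/kg

α₂ = 1 / (1 + [H⁺]/K2 + [H⁺]²/(K1K2)) = 1 / (1 + 10^+1.73 + 10^+0.20)
   = 1 / (1 + 53.703 + 1.5849) = 1/56.288 = 0.01777
[CO3²⁻] = α₂ × DIC = 0.01777 × 2.31 = 0.0410 mmol/kg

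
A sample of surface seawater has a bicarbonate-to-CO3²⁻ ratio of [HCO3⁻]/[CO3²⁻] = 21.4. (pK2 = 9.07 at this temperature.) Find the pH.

pH = 7.74

From K2 = [H⁺][CO3²⁻]/[HCO3⁻]:  pH = pK2 − log₁₀([HCO3⁻]/[CO3²⁻])
log₁₀(21.4) = +1.330
pH = 9.07 − (+1.330) = 7.74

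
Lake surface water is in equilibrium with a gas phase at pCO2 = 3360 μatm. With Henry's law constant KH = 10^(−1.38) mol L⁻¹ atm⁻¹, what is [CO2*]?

[CO2*] = 140 μmol/L

KH = 10^(−1.38) = 4.169×10^-2 mol L⁻¹ atm⁻¹
[CO2*] = KH · pCO2 = 4.169×10^-2 × 3360×10^-6 atm = 1.40×10^-4 mol/L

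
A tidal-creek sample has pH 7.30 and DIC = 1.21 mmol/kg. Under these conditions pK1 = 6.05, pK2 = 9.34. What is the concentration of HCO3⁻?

α₁ = 1 / (1 + [H⁺]/K1 + K2/[H⁺]) = 1 / (1 + 10^-1.25 + 10^-2.04)
   = 1 / (1 + 0.056234 + 0.0091201) = 1/1.0654 = 0.9387
[HCO3⁻] = α₁ × DIC = 0.9387 × 1.21 = 1.14 mmol/kg

[HCO3⁻] = 1.14 mmol/kg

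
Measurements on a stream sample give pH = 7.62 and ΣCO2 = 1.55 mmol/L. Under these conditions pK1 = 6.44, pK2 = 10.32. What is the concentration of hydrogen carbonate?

[HCO3⁻] = 1.45 mmol/L

α₁ = 1 / (1 + [H⁺]/K1 + K2/[H⁺]) = 1 / (1 + 10^-1.18 + 10^-2.70)
   = 1 / (1 + 0.066069 + 0.0019953) = 1/1.0681 = 0.9363
[HCO3⁻] = α₁ × DIC = 0.9363 × 1.55 = 1.45 mmol/L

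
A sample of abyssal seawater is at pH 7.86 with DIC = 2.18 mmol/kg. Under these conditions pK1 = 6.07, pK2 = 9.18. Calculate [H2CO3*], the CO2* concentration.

[CO2*] = 0.0332 mmol/kg

α₀ = 1 / (1 + K1/[H⁺] + K1K2/[H⁺]²) = 1 / (1 + 10^+1.79 + 10^+0.47)
   = 1 / (1 + 61.660 + 2.9512) = 1/65.611 = 0.01524
[CO2*] = α₀ × DIC = 0.01524 × 2.18 = 0.0332 mmol/kg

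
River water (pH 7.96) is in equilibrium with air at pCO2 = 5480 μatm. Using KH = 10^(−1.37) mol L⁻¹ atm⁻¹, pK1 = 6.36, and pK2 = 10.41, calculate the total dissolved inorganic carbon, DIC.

[CO2*] = KH · pCO2 = 10^(−1.37) × 5480×10^-6 = 2.338×10^-4 mol/L
α₀ = 1/(1 + K1/[H⁺] + K1K2/[H⁺]²) = 1/(1 + 10^+1.60 + 10^-0.85) = 0.02442
DIC = [CO2*]/α₀ = 2.338×10^-4 / 0.02442 = 9.57 mmol/L

DIC = 9.57 mmol/L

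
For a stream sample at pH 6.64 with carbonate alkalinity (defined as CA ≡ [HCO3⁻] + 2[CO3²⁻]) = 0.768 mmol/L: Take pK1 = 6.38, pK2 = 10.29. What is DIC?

CA = [HCO3⁻] + 2[CO3²⁻] = (α₁ + 2α₂)·DIC
At pH 6.64: [H⁺]/K1 = 10^-0.26 = 0.54954, K2/[H⁺] = 10^-3.65 = 0.00022387
α₁ = 1/(1 + 0.54954 + 0.00022387) = 1/1.5498 = 0.6453; α₂ = α₁·K2/[H⁺] = 0.0001445
α₁ + 2α₂ = 0.6455
DIC = CA / (α₁ + 2α₂) = 0.768 / 0.6455 = 1.19 mmol/L

DIC = 1.19 mmol/L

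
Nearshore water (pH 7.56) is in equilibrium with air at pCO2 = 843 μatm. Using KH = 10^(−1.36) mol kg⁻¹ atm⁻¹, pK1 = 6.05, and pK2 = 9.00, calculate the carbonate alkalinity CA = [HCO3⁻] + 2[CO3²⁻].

CA = 1.28 mmol/kg

[CO2*] = KH · pCO2 = 10^(−1.36) × 843×10^-6 = 3.680×10^-5 mol/kg
α₀ = 1/(1 + K1/[H⁺] + K1K2/[H⁺]²) = 1/(1 + 10^+1.51 + 10^+0.07) = 0.02896
DIC = [CO2*]/α₀ = 3.680×10^-5 / 0.02896 = 1.271 mmol/kg
CA = (α₁ + 2α₂)·DIC = (0.9370 + 2×0.03402) × 1.271 = 1.28 mmol/kg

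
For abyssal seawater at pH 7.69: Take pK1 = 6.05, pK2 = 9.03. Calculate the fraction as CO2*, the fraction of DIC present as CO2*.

α₀ = 1 / (1 + K1/[H⁺] + K1K2/[H⁺]²) = 1 / (1 + 10^+1.64 + 10^+0.30)
   = 1 / (1 + 43.652 + 1.9953) = 1/46.647 = 0.02144

α₀ = 0.0214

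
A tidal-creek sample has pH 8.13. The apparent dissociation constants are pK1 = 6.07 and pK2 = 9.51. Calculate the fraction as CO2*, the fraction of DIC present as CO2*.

α₀ = 0.00829

α₀ = 1 / (1 + K1/[H⁺] + K1K2/[H⁺]²) = 1 / (1 + 10^+2.06 + 10^+0.68)
   = 1 / (1 + 114.82 + 4.7863) = 1/120.60 = 0.008292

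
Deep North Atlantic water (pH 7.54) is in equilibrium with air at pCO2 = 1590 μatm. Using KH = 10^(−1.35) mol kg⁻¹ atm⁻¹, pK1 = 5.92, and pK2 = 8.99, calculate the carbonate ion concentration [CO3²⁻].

[CO2*] = KH · pCO2 = 10^(−1.35) × 1590×10^-6 = 7.102×10^-5 mol/kg
α₀ = 1/(1 + K1/[H⁺] + K1K2/[H⁺]²) = 1/(1 + 10^+1.62 + 10^+0.17) = 0.02264
DIC = [CO2*]/α₀ = 7.102×10^-5 / 0.02264 = 3.137 mmol/kg
[CO3²⁻] = α₂·DIC; α₂ = 0.03349, so [CO3²⁻] = 0.03349 × 3.137 = 0.105 mmol/kg

[CO3²⁻] = 0.105 mmol/kg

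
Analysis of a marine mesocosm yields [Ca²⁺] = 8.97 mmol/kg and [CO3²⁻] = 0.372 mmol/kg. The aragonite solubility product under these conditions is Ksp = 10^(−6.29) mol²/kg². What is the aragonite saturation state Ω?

Ksp = 10^(−6.29) = 5.129×10^-7
Ω = [Ca²⁺][CO3²⁻]/Ksp = (8.97×10^-3)(0.372×10^-3) / 5.129×10^-7 = 6.51

Ω = 6.51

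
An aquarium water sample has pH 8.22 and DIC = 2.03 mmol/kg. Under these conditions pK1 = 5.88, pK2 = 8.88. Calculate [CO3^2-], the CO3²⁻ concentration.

[CO3²⁻] = 0.363 mmol/kg

α₂ = 1 / (1 + [H⁺]/K2 + [H⁺]²/(K1K2)) = 1 / (1 + 10^+0.66 + 10^-1.68)
   = 1 / (1 + 4.5709 + 0.020893) = 1/5.5918 = 0.1788
[CO3²⁻] = α₂ × DIC = 0.1788 × 2.03 = 0.363 mmol/kg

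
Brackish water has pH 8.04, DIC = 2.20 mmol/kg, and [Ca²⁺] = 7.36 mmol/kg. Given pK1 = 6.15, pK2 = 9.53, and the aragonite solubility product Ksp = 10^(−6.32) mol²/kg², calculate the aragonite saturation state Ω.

Ω = 1.05

α₂ = 1 / (1 + [H⁺]/K2 + [H⁺]²/(K1K2)) = 1 / (1 + 10^+1.49 + 10^-0.40)
   = 1 / (1 + 30.903 + 0.39811) = 1/32.301 = 0.03096
[CO3²⁻] = α₂ × DIC = 0.03096 × 2.20 = 0.06811 mmol/kg
Ksp = 10^(−6.32) = 4.786×10^-7
Ω = [Ca²⁺][CO3²⁻]/Ksp = (7.36×10^-3)(6.811×10^-5) / 4.786×10^-7 = 1.05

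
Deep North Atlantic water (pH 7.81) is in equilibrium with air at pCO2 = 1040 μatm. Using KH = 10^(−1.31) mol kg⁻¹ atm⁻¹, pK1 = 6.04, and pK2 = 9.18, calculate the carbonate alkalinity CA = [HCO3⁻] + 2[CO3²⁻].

CA = 3.26 mmol/kg

[CO2*] = KH · pCO2 = 10^(−1.31) × 1040×10^-6 = 5.094×10^-5 mol/kg
α₀ = 1/(1 + K1/[H⁺] + K1K2/[H⁺]²) = 1/(1 + 10^+1.77 + 10^+0.40) = 0.01603
DIC = [CO2*]/α₀ = 5.094×10^-5 / 0.01603 = 3.178 mmol/kg
CA = (α₁ + 2α₂)·DIC = (0.9437 + 2×0.04026) × 3.178 = 3.26 mmol/kg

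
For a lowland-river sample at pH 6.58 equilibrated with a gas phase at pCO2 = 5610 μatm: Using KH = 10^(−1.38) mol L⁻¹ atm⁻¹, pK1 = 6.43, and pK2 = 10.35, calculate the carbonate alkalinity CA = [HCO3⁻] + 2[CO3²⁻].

[CO2*] = KH · pCO2 = 10^(−1.38) × 5610×10^-6 = 2.339×10^-4 mol/L
α₀ = 1/(1 + K1/[H⁺] + K1K2/[H⁺]²) = 1/(1 + 10^+0.15 + 10^-3.62) = 0.4145
DIC = [CO2*]/α₀ = 2.339×10^-4 / 0.4145 = 0.5643 mmol/L
CA = (α₁ + 2α₂)·DIC = (0.5854 + 2×9.942×10^-5) × 0.5643 = 0.330 mmol/L

CA = 0.330 mmol/L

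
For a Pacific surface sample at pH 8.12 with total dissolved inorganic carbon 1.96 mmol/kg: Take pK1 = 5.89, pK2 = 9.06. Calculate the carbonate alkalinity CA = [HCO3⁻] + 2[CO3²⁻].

CA = [HCO3⁻] + 2[CO3²⁻] = (α₁ + 2α₂)·DIC
At pH 8.12: [H⁺]/K1 = 10^-2.23 = 0.0058884, K2/[H⁺] = 10^-0.94 = 0.11482
α₁ = 1/(1 + 0.0058884 + 0.11482) = 1/1.1207 = 0.8923; α₂ = α₁·K2/[H⁺] = 0.1024
α₁ + 2α₂ = 1.0972
CA = 1.0972 × 1.96 = 2.15 mmol/kg

CA = 2.15 mmol/kg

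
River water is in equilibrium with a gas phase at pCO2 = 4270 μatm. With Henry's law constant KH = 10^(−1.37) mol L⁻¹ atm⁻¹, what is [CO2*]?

[CO2*] = 182 μmol/L

KH = 10^(−1.37) = 4.266×10^-2 mol L⁻¹ atm⁻¹
[CO2*] = KH · pCO2 = 4.266×10^-2 × 4270×10^-6 atm = 1.82×10^-4 mol/L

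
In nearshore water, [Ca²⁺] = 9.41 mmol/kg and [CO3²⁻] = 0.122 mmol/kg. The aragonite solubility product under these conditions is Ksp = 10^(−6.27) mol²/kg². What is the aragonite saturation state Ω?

Ω = 2.14

Ksp = 10^(−6.27) = 5.370×10^-7
Ω = [Ca²⁺][CO3²⁻]/Ksp = (9.41×10^-3)(0.122×10^-3) / 5.370×10^-7 = 2.14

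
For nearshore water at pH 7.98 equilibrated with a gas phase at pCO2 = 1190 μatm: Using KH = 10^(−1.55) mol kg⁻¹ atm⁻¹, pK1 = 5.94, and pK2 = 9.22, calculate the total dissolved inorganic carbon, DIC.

DIC = 3.92 mmol/kg

[CO2*] = KH · pCO2 = 10^(−1.55) × 1190×10^-6 = 3.354×10^-5 mol/kg
α₀ = 1/(1 + K1/[H⁺] + K1K2/[H⁺]²) = 1/(1 + 10^+2.04 + 10^+0.80) = 0.008550
DIC = [CO2*]/α₀ = 3.354×10^-5 / 0.008550 = 3.92 mmol/kg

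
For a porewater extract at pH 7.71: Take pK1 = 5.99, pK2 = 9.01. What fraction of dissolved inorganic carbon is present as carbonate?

α₂ = 0.0469

α₂ = 1 / (1 + [H⁺]/K2 + [H⁺]²/(K1K2)) = 1 / (1 + 10^+1.30 + 10^-0.42)
   = 1 / (1 + 19.953 + 0.38019) = 1/21.333 = 0.04688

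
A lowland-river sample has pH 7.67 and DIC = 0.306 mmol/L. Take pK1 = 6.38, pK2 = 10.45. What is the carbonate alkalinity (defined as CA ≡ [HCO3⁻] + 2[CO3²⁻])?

CA = [HCO3⁻] + 2[CO3²⁻] = (α₁ + 2α₂)·DIC
At pH 7.67: [H⁺]/K1 = 10^-1.29 = 0.051286, K2/[H⁺] = 10^-2.78 = 0.0016596
α₁ = 1/(1 + 0.051286 + 0.0016596) = 1/1.0529 = 0.9497; α₂ = α₁·K2/[H⁺] = 0.001576
α₁ + 2α₂ = 0.9529
CA = 0.9529 × 0.306 = 0.292 mmol/L

CA = 0.292 mmol/L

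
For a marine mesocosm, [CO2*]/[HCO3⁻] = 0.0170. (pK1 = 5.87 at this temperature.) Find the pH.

From K1 = [H⁺][HCO3⁻]/[CO2*]:  pH = pK1 − log₁₀([CO2*]/[HCO3⁻])
log₁₀(0.0170) = -1.770
pH = 5.87 − (-1.770) = 7.64

pH = 7.64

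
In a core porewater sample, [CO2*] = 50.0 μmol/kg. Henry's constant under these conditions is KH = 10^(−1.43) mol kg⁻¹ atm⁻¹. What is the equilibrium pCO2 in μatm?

KH = 10^(−1.43) = 3.715×10^-2 mol kg⁻¹ atm⁻¹
pCO2 = [CO2*]/KH = 50.0×10^-6 / 3.715×10^-2 = 1.35×10^-3 atm = 1350 μatm

pCO2 = 1350 μatm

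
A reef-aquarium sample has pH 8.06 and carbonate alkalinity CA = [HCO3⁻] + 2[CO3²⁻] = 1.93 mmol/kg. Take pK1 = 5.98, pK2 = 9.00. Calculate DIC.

CA = [HCO3⁻] + 2[CO3²⁻] = (α₁ + 2α₂)·DIC
At pH 8.06: [H⁺]/K1 = 10^-2.08 = 0.0083176, K2/[H⁺] = 10^-0.94 = 0.11482
α₁ = 1/(1 + 0.0083176 + 0.11482) = 1/1.1231 = 0.8904; α₂ = α₁·K2/[H⁺] = 0.1022
α₁ + 2α₂ = 1.0948
DIC = CA / (α₁ + 2α₂) = 1.93 / 1.0948 = 1.76 mmol/kg

DIC = 1.76 mmol/kg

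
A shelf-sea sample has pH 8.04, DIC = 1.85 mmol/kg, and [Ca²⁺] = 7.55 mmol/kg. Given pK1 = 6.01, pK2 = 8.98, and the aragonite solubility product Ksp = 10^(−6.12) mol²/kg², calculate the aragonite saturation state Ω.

α₂ = 1 / (1 + [H⁺]/K2 + [H⁺]²/(K1K2)) = 1 / (1 + 10^+0.94 + 10^-1.09)
   = 1 / (1 + 8.7096 + 0.081283) = 1/9.7909 = 0.1021
[CO3²⁻] = α₂ × DIC = 0.1021 × 1.85 = 0.1890 mmol/kg
Ksp = 10^(−6.12) = 7.586×10^-7
Ω = [Ca²⁺][CO3²⁻]/Ksp = (7.55×10^-3)(1.890×10^-4) / 7.586×10^-7 = 1.88

Ω = 1.88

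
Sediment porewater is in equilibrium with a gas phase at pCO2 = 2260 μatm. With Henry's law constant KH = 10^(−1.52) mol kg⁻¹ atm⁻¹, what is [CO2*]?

KH = 10^(−1.52) = 3.020×10^-2 mol kg⁻¹ atm⁻¹
[CO2*] = KH · pCO2 = 3.020×10^-2 × 2260×10^-6 atm = 6.83×10^-5 mol/kg

[CO2*] = 68.3 μmol/kg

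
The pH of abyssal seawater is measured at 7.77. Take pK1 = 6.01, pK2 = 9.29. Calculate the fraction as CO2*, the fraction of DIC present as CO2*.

α₀ = 0.0166

α₀ = 1 / (1 + K1/[H⁺] + K1K2/[H⁺]²) = 1 / (1 + 10^+1.76 + 10^+0.24)
   = 1 / (1 + 57.544 + 1.7378) = 1/60.282 = 0.01659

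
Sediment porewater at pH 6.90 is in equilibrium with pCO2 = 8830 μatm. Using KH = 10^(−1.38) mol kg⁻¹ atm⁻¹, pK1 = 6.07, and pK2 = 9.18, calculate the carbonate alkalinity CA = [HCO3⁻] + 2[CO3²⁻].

[CO2*] = KH · pCO2 = 10^(−1.38) × 8830×10^-6 = 3.681×10^-4 mol/kg
α₀ = 1/(1 + K1/[H⁺] + K1K2/[H⁺]²) = 1/(1 + 10^+0.83 + 10^-1.45) = 0.1283
DIC = [CO2*]/α₀ = 3.681×10^-4 / 0.1283 = 2.870 mmol/kg
CA = (α₁ + 2α₂)·DIC = (0.8672 + 2×0.004551) × 2.870 = 2.51 mmol/kg

CA = 2.51 mmol/kg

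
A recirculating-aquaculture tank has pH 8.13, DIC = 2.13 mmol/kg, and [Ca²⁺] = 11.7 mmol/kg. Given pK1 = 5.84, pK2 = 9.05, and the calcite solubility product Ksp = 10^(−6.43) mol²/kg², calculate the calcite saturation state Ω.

Ω = 7.17

α₂ = 1 / (1 + [H⁺]/K2 + [H⁺]²/(K1K2)) = 1 / (1 + 10^+0.92 + 10^-1.37)
   = 1 / (1 + 8.3176 + 0.042658) = 1/9.3603 = 0.1068
[CO3²⁻] = α₂ × DIC = 0.1068 × 2.13 = 0.2276 mmol/kg
Ksp = 10^(−6.43) = 3.715×10^-7
Ω = [Ca²⁺][CO3²⁻]/Ksp = (11.7×10^-3)(2.276×10^-4) / 3.715×10^-7 = 7.17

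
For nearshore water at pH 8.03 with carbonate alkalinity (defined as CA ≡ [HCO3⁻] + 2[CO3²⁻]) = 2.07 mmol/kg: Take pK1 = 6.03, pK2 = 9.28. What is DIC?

CA = [HCO3⁻] + 2[CO3²⁻] = (α₁ + 2α₂)·DIC
At pH 8.03: [H⁺]/K1 = 10^-2.00 = 0.010000, K2/[H⁺] = 10^-1.25 = 0.056234
α₁ = 1/(1 + 0.010000 + 0.056234) = 1/1.0662 = 0.9379; α₂ = α₁·K2/[H⁺] = 0.05274
α₁ + 2α₂ = 1.0434
DIC = CA / (α₁ + 2α₂) = 2.07 / 1.0434 = 1.98 mmol/kg

DIC = 1.98 mmol/kg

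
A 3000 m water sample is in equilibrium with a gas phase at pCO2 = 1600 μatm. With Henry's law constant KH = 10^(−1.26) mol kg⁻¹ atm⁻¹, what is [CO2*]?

KH = 10^(−1.26) = 5.495×10^-2 mol kg⁻¹ atm⁻¹
[CO2*] = KH · pCO2 = 5.495×10^-2 × 1600×10^-6 atm = 8.79×10^-5 mol/kg

[CO2*] = 87.9 μmol/kg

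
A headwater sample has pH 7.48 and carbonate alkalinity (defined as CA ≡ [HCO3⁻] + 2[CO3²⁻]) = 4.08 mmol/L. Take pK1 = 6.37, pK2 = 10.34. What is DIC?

DIC = 4.39 mmol/L

CA = [HCO3⁻] + 2[CO3²⁻] = (α₁ + 2α₂)·DIC
At pH 7.48: [H⁺]/K1 = 10^-1.11 = 0.077625, K2/[H⁺] = 10^-2.86 = 0.0013804
α₁ = 1/(1 + 0.077625 + 0.0013804) = 1/1.0790 = 0.9268; α₂ = α₁·K2/[H⁺] = 0.001279
α₁ + 2α₂ = 0.9293
DIC = CA / (α₁ + 2α₂) = 4.08 / 0.9293 = 4.39 mmol/L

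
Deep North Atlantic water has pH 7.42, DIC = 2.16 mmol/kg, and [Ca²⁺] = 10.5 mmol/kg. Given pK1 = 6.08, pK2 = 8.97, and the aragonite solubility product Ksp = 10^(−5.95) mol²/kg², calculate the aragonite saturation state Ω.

α₂ = 1 / (1 + [H⁺]/K2 + [H⁺]²/(K1K2)) = 1 / (1 + 10^+1.55 + 10^+0.21)
   = 1 / (1 + 35.481 + 1.6218) = 1/38.103 = 0.02624
[CO3²⁻] = α₂ × DIC = 0.02624 × 2.16 = 0.05669 mmol/kg
Ksp = 10^(−5.95) = 1.122×10^-6
Ω = [Ca²⁺][CO3²⁻]/Ksp = (10.5×10^-3)(5.669×10^-5) / 1.122×10^-6 = 0.530

Ω = 0.530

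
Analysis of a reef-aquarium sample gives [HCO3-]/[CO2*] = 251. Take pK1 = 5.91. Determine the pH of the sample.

pH = 8.31

From K1 = [H⁺][HCO3-]/[CO2*]:  pH = pK1 + log₁₀([HCO3-]/[CO2*])
log₁₀(251) = +2.400
pH = 5.91 + (+2.400) = 8.31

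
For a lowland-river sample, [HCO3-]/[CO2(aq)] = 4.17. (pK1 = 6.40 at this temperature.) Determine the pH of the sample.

From K1 = [H⁺][HCO3-]/[CO2(aq)]:  pH = pK1 + log₁₀([HCO3-]/[CO2(aq)])
log₁₀(4.17) = +0.620
pH = 6.40 + (+0.620) = 7.02

pH = 7.02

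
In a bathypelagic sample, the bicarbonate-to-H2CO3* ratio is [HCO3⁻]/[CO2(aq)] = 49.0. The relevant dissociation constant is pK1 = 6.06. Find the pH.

pH = 7.75

From K1 = [H⁺][HCO3⁻]/[CO2(aq)]:  pH = pK1 + log₁₀([HCO3⁻]/[CO2(aq)])
log₁₀(49.0) = +1.690
pH = 6.06 + (+1.690) = 7.75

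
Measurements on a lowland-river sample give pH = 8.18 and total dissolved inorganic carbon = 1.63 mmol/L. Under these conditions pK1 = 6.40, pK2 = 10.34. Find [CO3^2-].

α₂ = 1 / (1 + [H⁺]/K2 + [H⁺]²/(K1K2)) = 1 / (1 + 10^+2.16 + 10^+0.38)
   = 1 / (1 + 144.54 + 2.3988) = 1/147.94 = 0.006759
[CO3²⁻] = α₂ × DIC = 0.006759 × 1.63 = 0.0110 mmol/L = 11.0 μmol/L

[CO3²⁻] = 11.0 μmol/L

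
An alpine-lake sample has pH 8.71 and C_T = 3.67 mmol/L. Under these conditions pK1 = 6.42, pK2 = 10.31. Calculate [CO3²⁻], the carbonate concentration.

α₂ = 1 / (1 + [H⁺]/K2 + [H⁺]²/(K1K2)) = 1 / (1 + 10^+1.60 + 10^-0.69)
   = 1 / (1 + 39.811 + 0.20417) = 1/41.015 = 0.02438
[CO3²⁻] = α₂ × DIC = 0.02438 × 3.67 = 0.0895 mmol/L

[CO3²⁻] = 0.0895 mmol/L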